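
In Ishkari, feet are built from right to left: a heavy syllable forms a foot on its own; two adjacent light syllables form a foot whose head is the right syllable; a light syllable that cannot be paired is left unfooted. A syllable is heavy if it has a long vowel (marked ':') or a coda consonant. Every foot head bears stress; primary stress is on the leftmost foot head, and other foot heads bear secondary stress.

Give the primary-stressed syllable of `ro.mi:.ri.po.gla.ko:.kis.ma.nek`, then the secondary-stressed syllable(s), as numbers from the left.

primary 2, secondary 5, 6, 7, 9

Weights: 1 ro L, 2 mi: H, 3 ri L, 4 po L, 5 gla L, 6 ko: H, 7 kis H, 8 ma L, 9 nek H.
Parse right to left (heavy = foot alone; LL = one foot; stranded L unfooted): ro (ˈmi:) ri (po.ˈgla) (ˈko:) (ˈkis) ma (ˈnek).
Foot heads: 2, 5, 6, 7, 9.
Primary stress on the leftmost head = syllable 2.
Secondary stress on 5, 6, 7, 9: ro.ˈmi:.ri.po.ˌgla.ˌko:.ˌkis.ma.ˌnek.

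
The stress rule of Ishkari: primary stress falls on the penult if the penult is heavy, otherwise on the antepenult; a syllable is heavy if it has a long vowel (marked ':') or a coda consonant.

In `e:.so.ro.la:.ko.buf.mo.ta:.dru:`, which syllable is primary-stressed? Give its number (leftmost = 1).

8

Weights: 7 mo L, 8 ta: H, 9 dru: H.
The penult (syllable 8, ta:) is heavy, so it takes stress.
Primary stress: syllable 8 → e:.so.ro.la:.ko.buf.mo.ˈta:.dru:.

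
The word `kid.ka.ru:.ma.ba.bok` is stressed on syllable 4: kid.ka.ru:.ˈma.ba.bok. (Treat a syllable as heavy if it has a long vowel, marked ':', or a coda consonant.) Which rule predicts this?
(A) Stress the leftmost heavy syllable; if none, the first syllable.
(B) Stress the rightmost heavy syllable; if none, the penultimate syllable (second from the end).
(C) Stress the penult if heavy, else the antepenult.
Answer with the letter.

C

Rule A → syllable 1 (observed: 4).
Rule B → syllable 6 (observed: 4).
Rule C → syllable 4 ✓.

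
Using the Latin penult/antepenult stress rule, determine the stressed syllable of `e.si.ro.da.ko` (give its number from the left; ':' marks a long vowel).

Classical Latin: stress the penult if heavy (long vowel or closed), else the antepenult.
Weights: 3 ro L, 4 da L, 5 ko L.
The penult (syllable 4, da) is light, so stress falls on the antepenult (syllable 3, ro).
Stress on syllable 3: e.si.ˈro.da.ko.

3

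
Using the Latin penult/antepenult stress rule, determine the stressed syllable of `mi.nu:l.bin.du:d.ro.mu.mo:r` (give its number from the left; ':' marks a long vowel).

Classical Latin: stress the penult if heavy (long vowel or closed), else the antepenult.
Weights: 5 ro L, 6 mu L, 7 mo:r H.
The penult (syllable 6, mu) is light, so stress falls on the antepenult (syllable 5, ro).
Stress on syllable 5: mi.nu:l.bin.du:d.ˈro.mu.mo:r.

5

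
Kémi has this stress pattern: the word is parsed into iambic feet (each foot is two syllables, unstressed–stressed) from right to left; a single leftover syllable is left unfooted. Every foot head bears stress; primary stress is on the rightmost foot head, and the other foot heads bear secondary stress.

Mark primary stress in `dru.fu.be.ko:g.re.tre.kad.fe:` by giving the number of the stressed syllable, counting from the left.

Parse right to left into iambic (σˈσ) feet: (dru.ˈfu) (be.ˈko:g) (re.ˈtre) (kad.ˈfe:).
Foot heads (stressed positions): 2, 4, 6, 8.
End Rule Rightmost: primary stress on the rightmost head = syllable 8.
Primary stress: syllable 8 → dru.fu.be.ko:g.re.tre.kad.ˈfe:.

8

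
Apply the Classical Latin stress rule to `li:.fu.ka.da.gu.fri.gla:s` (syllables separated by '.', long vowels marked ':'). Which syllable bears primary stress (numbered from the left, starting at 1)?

Classical Latin: stress the penult if heavy (long vowel or closed), else the antepenult.
Weights: 5 gu L, 6 fri L, 7 gla:s H.
The penult (syllable 6, fri) is light, so stress falls on the antepenult (syllable 5, gu).
Stress on syllable 5: li:.fu.ka.da.ˈgu.fri.gla:s.

5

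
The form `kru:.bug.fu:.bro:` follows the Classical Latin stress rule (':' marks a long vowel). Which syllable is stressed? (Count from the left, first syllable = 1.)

3

Classical Latin: stress the penult if heavy (long vowel or closed), else the antepenult.
Weights: 2 bug H, 3 fu: H, 4 bro: H.
The penult (syllable 3, fu:) is heavy, so it takes stress.
Stress on syllable 3: kru:.bug.ˈfu:.bro:.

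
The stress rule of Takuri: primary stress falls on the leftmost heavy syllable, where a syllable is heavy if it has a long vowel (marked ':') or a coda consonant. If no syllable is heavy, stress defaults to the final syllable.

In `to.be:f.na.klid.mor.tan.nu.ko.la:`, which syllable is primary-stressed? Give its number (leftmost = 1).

Weights: 1 to L, 2 be:f H, 3 na L, 4 klid H, 5 mor H, 6 tan H, 7 nu L, 8 ko L, 9 la: H.
Heavy syllables in the domain: 2, 4, 5, 6, 9. The leftmost is syllable 2 (be:f).
Primary stress: syllable 2 → to.ˈbe:f.na.klid.mor.tan.nu.ko.la:.

2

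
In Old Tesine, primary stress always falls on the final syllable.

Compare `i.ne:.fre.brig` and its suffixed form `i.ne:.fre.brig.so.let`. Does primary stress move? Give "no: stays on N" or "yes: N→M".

Base `i.ne:.fre.brig` (4 syllables):
  The word has 4 syllables; the final syllable is syllable 4 (brig).
  → primary stress on syllable 4.
Suffixed `i.ne:.fre.brig.so.let` (6 syllables):
  The word has 6 syllables; the final syllable is syllable 6 (let).
  → primary stress on syllable 6.

yes: 4→6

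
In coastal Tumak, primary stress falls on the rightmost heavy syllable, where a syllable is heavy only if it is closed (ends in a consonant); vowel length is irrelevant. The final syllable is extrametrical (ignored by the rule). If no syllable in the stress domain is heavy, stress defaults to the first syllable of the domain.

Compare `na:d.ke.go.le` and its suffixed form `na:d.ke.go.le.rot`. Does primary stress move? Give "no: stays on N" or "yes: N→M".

no: stays on 1

Base `na:d.ke.go.le` (4 syllables):
  The final syllable (4, le) is extrametrical; the stress domain is syllables 1–3.
  Weights: 1 na:d H, 2 ke L, 3 go L.
  Heavy syllables in the domain: 1. The rightmost is syllable 1 (na:d).
  → primary stress on syllable 1.
Suffixed `na:d.ke.go.le.rot` (5 syllables):
  The final syllable (5, rot) is extrametrical; the stress domain is syllables 1–4.
  Weights: 1 na:d H, 2 ke L, 3 go L, 4 le L.
  Heavy syllables in the domain: 1. The rightmost is syllable 1 (na:d).
  → primary stress on syllable 1.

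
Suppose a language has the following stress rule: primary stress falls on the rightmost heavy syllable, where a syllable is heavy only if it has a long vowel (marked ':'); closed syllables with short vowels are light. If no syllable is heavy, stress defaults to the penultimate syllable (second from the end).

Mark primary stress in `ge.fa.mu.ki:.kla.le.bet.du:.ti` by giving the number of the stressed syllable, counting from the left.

Weights: 1 ge L, 2 fa L, 3 mu L, 4 ki: H, 5 kla L, 6 le L, 7 bet L, 8 du: H, 9 ti L.
Heavy syllables in the domain: 4, 8. The rightmost is syllable 8 (du:).
Primary stress: syllable 8 → ge.fa.mu.ki:.kla.le.bet.ˈdu:.ti.

8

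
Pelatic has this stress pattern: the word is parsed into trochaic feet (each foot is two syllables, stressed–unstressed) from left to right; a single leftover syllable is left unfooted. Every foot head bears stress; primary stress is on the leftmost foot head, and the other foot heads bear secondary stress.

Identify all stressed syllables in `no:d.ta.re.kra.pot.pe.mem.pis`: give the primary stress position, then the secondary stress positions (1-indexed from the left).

Parse left to right into trochaic (ˈσσ) feet: (ˈno:d.ta) (ˈre.kra) (ˈpot.pe) (ˈmem.pis).
Foot heads (stressed positions): 1, 3, 5, 7.
End Rule Leftmost: primary stress on the leftmost head = syllable 1.
Secondary stress on 3, 5, 7: ˈno:d.ta.ˌre.kra.ˌpot.pe.ˌmem.pis.

primary 1, secondary 3, 5, 7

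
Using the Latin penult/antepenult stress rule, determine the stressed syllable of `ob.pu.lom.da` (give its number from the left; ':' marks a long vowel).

3

Classical Latin: stress the penult if heavy (long vowel or closed), else the antepenult.
Weights: 2 pu L, 3 lom H, 4 da L.
The penult (syllable 3, lom) is heavy, so it takes stress.
Stress on syllable 3: ob.pu.ˈlom.da.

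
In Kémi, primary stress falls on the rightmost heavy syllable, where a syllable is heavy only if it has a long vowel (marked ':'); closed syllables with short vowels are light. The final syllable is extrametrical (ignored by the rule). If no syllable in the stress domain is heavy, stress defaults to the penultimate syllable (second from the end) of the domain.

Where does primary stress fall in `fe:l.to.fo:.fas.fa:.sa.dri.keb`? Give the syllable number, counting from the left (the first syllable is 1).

The final syllable (8, keb) is extrametrical; the stress domain is syllables 1–7.
Weights: 1 fe:l H, 2 to L, 3 fo: H, 4 fas L, 5 fa: H, 6 sa L, 7 dri L.
Heavy syllables in the domain: 1, 3, 5. The rightmost is syllable 5 (fa:).
Primary stress: syllable 5 → fe:l.to.fo:.fas.ˈfa:.sa.dri.keb.

5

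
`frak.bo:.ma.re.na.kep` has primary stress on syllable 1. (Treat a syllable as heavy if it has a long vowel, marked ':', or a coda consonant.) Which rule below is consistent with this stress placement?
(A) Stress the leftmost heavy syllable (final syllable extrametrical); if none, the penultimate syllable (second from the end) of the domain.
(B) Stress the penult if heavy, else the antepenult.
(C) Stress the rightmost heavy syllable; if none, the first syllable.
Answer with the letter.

A

Rule A → syllable 1 ✓.
Rule B → syllable 4 (observed: 1).
Rule C → syllable 6 (observed: 1).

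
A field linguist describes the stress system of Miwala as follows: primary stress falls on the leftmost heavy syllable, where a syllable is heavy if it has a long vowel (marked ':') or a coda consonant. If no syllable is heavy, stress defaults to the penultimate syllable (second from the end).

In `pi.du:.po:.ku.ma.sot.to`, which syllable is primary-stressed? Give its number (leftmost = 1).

2

Weights: 1 pi L, 2 du: H, 3 po: H, 4 ku L, 5 ma L, 6 sot H, 7 to L.
Heavy syllables in the domain: 2, 3, 6. The leftmost is syllable 2 (du:).
Primary stress: syllable 2 → pi.ˈdu:.po:.ku.ma.sot.to.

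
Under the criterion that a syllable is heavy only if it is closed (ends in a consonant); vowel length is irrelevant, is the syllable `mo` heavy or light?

`mo`: short vowel, open (no coda). Open (no coda) → light.

light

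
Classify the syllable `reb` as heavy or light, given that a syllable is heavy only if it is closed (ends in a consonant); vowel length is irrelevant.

`reb`: short vowel, closed (coda /b/). Closed (coda /b/) → heavy.

heavy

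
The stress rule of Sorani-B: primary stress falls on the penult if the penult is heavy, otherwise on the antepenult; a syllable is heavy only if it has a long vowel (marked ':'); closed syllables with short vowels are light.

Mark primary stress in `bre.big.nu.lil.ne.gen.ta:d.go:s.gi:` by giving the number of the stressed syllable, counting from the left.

Weights: 7 ta:d H, 8 go:s H, 9 gi: H.
The penult (syllable 8, go:s) is heavy, so it takes stress.
Primary stress: syllable 8 → bre.big.nu.lil.ne.gen.ta:d.ˈgo:s.gi:.

8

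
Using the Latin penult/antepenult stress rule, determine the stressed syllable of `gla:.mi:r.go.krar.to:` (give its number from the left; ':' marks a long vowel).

4

Classical Latin: stress the penult if heavy (long vowel or closed), else the antepenult.
Weights: 3 go L, 4 krar H, 5 to: H.
The penult (syllable 4, krar) is heavy, so it takes stress.
Stress on syllable 4: gla:.mi:r.go.ˈkrar.to:.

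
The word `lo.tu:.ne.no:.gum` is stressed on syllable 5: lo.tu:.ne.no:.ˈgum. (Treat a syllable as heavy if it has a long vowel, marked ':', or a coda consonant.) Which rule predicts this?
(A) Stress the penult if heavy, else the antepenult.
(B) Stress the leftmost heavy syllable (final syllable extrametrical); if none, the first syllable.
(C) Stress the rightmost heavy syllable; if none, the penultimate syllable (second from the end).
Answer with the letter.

C

Rule A → syllable 4 (observed: 5).
Rule B → syllable 2 (observed: 5).
Rule C → syllable 5 ✓.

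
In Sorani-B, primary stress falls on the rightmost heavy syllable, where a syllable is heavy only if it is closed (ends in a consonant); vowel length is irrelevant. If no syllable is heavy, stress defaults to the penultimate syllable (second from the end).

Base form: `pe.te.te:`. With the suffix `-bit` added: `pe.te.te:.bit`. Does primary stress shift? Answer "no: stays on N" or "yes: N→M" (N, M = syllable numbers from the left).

yes: 2→4

Base `pe.te.te:` (3 syllables):
  Weights: 1 pe L, 2 te L, 3 te: L.
  No heavy syllable in the domain; default to the penultimate syllable (second from the end) = syllable 2.
  → primary stress on syllable 2.
Suffixed `pe.te.te:.bit` (4 syllables):
  Weights: 1 pe L, 2 te L, 3 te: L, 4 bit H.
  Heavy syllables in the domain: 4. The rightmost is syllable 4 (bit).
  → primary stress on syllable 4.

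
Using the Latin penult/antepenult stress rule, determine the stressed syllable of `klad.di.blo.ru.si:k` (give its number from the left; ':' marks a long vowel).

Classical Latin: stress the penult if heavy (long vowel or closed), else the antepenult.
Weights: 3 blo L, 4 ru L, 5 si:k H.
The penult (syllable 4, ru) is light, so stress falls on the antepenult (syllable 3, blo).
Stress on syllable 3: klad.di.ˈblo.ru.si:k.

3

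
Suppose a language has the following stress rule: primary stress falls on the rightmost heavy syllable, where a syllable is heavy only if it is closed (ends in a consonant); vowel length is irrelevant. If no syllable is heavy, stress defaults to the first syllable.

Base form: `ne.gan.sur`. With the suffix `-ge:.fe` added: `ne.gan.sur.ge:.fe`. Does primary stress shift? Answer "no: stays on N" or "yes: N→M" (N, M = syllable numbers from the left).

Base `ne.gan.sur` (3 syllables):
  Weights: 1 ne L, 2 gan H, 3 sur H.
  Heavy syllables in the domain: 2, 3. The rightmost is syllable 3 (sur).
  → primary stress on syllable 3.
Suffixed `ne.gan.sur.ge:.fe` (5 syllables):
  Weights: 1 ne L, 2 gan H, 3 sur H, 4 ge: L, 5 fe L.
  Heavy syllables in the domain: 2, 3. The rightmost is syllable 3 (sur).
  → primary stress on syllable 3.

no: stays on 3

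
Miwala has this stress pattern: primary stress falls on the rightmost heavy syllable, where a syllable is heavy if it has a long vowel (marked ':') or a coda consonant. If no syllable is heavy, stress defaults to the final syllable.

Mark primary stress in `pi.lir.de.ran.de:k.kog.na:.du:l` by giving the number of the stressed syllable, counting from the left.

Weights: 1 pi L, 2 lir H, 3 de L, 4 ran H, 5 de:k H, 6 kog H, 7 na: H, 8 du:l H.
Heavy syllables in the domain: 2, 4, 5, 6, 7, 8. The rightmost is syllable 8 (du:l).
Primary stress: syllable 8 → pi.lir.de.ran.de:k.kog.na:.ˈdu:l.

8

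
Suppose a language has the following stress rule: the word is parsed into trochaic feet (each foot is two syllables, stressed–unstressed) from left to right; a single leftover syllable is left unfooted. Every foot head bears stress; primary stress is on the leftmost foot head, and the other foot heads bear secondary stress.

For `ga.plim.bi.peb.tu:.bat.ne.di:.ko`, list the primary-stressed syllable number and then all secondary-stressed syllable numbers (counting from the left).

primary 1, secondary 3, 5, 7

Parse left to right into trochaic (ˈσσ) feet: (ˈga.plim) (ˈbi.peb) (ˈtu:.bat) (ˈne.di:) ko. Syllable 9 is left unfooted.
Foot heads (stressed positions): 1, 3, 5, 7.
End Rule Leftmost: primary stress on the leftmost head = syllable 1.
Secondary stress on 3, 5, 7: ˈga.plim.ˌbi.peb.ˌtu:.bat.ˌne.di:.ko.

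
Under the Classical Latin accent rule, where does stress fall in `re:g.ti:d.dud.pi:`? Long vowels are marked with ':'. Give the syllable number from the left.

Classical Latin: stress the penult if heavy (long vowel or closed), else the antepenult.
Weights: 2 ti:d H, 3 dud H, 4 pi: H.
The penult (syllable 3, dud) is heavy, so it takes stress.
Stress on syllable 3: re:g.ti:d.ˈdud.pi:.

3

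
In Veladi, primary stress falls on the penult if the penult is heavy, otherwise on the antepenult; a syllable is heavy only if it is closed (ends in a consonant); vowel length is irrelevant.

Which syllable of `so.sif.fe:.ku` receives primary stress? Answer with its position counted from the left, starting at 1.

Weights: 2 sif H, 3 fe: L, 4 ku L.
The penult (syllable 3, fe:) is light, so stress falls on the antepenult (syllable 2, sif).
Primary stress: syllable 2 → so.ˈsif.fe:.ku.

2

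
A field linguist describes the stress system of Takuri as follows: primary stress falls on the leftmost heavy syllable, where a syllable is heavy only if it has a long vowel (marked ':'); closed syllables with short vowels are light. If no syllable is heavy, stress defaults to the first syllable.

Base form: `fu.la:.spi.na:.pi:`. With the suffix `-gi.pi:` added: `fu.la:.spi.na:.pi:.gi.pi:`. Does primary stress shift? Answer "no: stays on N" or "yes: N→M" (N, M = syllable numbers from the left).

Base `fu.la:.spi.na:.pi:` (5 syllables):
  Weights: 1 fu L, 2 la: H, 3 spi L, 4 na: H, 5 pi: H.
  Heavy syllables in the domain: 2, 4, 5. The leftmost is syllable 2 (la:).
  → primary stress on syllable 2.
Suffixed `fu.la:.spi.na:.pi:.gi.pi:` (7 syllables):
  Weights: 1 fu L, 2 la: H, 3 spi L, 4 na: H, 5 pi: H, 6 gi L, 7 pi: H.
  Heavy syllables in the domain: 2, 4, 5, 7. The leftmost is syllable 2 (la:).
  → primary stress on syllable 2.

no: stays on 2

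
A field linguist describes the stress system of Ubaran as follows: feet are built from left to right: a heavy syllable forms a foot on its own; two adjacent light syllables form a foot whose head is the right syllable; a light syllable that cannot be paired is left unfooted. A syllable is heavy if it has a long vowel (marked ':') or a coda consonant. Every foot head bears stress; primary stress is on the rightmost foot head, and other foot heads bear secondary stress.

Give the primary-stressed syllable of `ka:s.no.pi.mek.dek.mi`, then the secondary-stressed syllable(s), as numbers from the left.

primary 5, secondary 1, 3, 4

Weights: 1 ka:s H, 2 no L, 3 pi L, 4 mek H, 5 dek H, 6 mi L.
Parse left to right (heavy = foot alone; LL = one foot; stranded L unfooted): (ˈka:s) (no.ˈpi) (ˈmek) (ˈdek) mi.
Foot heads: 1, 3, 4, 5.
Primary stress on the rightmost head = syllable 5.
Secondary stress on 1, 3, 4: ˌka:s.no.ˌpi.ˌmek.ˈdek.mi.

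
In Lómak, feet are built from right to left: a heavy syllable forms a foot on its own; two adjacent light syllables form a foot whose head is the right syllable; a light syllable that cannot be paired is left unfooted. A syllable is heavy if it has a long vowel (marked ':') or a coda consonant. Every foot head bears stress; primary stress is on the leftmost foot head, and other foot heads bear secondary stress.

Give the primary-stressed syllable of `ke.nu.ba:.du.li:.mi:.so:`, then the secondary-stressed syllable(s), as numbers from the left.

Weights: 1 ke L, 2 nu L, 3 ba: H, 4 du L, 5 li: H, 6 mi: H, 7 so: H.
Parse right to left (heavy = foot alone; LL = one foot; stranded L unfooted): (ke.ˈnu) (ˈba:) du (ˈli:) (ˈmi:) (ˈso:).
Foot heads: 2, 3, 5, 6, 7.
Primary stress on the leftmost head = syllable 2.
Secondary stress on 3, 5, 6, 7: ke.ˈnu.ˌba:.du.ˌli:.ˌmi:.ˌso:.

primary 2, secondary 3, 5, 6, 7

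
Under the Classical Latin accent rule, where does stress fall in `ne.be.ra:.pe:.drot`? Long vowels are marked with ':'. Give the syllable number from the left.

4

Classical Latin: stress the penult if heavy (long vowel or closed), else the antepenult.
Weights: 3 ra: H, 4 pe: H, 5 drot H.
The penult (syllable 4, pe:) is heavy, so it takes stress.
Stress on syllable 4: ne.be.ra:.ˈpe:.drot.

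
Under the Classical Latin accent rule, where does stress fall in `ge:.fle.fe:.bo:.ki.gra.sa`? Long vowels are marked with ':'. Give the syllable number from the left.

Classical Latin: stress the penult if heavy (long vowel or closed), else the antepenult.
Weights: 5 ki L, 6 gra L, 7 sa L.
The penult (syllable 6, gra) is light, so stress falls on the antepenult (syllable 5, ki).
Stress on syllable 5: ge:.fle.fe:.bo:.ˈki.gra.sa.

5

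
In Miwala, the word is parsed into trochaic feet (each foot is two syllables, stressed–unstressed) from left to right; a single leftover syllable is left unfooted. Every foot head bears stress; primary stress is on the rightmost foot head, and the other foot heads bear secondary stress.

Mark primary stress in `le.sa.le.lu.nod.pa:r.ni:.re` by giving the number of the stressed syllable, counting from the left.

7

Parse left to right into trochaic (ˈσσ) feet: (ˈle.sa) (ˈle.lu) (ˈnod.pa:r) (ˈni:.re).
Foot heads (stressed positions): 1, 3, 5, 7.
End Rule Rightmost: primary stress on the rightmost head = syllable 7.
Primary stress: syllable 7 → le.sa.le.lu.nod.pa:r.ˈni:.re.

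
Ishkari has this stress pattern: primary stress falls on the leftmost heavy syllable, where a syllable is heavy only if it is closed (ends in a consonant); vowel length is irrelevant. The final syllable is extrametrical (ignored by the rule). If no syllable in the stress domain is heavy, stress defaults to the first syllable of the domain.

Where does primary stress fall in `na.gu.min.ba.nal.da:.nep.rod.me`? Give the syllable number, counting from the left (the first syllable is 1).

3

The final syllable (9, me) is extrametrical; the stress domain is syllables 1–8.
Weights: 1 na L, 2 gu L, 3 min H, 4 ba L, 5 nal H, 6 da: L, 7 nep H, 8 rod H.
Heavy syllables in the domain: 3, 5, 7, 8. The leftmost is syllable 3 (min).
Primary stress: syllable 3 → na.gu.ˈmin.ba.nal.da:.nep.rod.me.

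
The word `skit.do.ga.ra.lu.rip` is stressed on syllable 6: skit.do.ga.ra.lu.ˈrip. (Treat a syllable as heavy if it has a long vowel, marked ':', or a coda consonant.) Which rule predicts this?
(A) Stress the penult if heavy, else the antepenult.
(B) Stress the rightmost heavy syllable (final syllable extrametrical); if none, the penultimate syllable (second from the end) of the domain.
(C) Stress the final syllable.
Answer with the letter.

C

Rule A → syllable 4 (observed: 6).
Rule B → syllable 1 (observed: 6).
Rule C → syllable 6 ✓.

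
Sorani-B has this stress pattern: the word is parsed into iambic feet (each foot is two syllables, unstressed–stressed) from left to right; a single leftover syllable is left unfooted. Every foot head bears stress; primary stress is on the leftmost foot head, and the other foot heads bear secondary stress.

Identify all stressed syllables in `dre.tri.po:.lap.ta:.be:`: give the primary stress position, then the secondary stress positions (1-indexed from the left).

Parse left to right into iambic (σˈσ) feet: (dre.ˈtri) (po:.ˈlap) (ta:.ˈbe:).
Foot heads (stressed positions): 2, 4, 6.
End Rule Leftmost: primary stress on the leftmost head = syllable 2.
Secondary stress on 4, 6: dre.ˈtri.po:.ˌlap.ta:.ˌbe:.

primary 2, secondary 4, 6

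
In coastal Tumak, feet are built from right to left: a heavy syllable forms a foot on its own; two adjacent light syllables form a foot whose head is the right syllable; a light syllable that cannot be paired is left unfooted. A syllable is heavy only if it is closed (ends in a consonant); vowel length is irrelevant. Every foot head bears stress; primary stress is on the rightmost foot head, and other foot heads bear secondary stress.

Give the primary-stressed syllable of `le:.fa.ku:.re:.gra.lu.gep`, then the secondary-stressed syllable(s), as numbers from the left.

Weights: 1 le: L, 2 fa L, 3 ku: L, 4 re: L, 5 gra L, 6 lu L, 7 gep H.
Parse right to left (heavy = foot alone; LL = one foot; stranded L unfooted): (le:.ˈfa) (ku:.ˈre:) (gra.ˈlu) (ˈgep).
Foot heads: 2, 4, 6, 7.
Primary stress on the rightmost head = syllable 7.
Secondary stress on 2, 4, 6: le:.ˌfa.ku:.ˌre:.gra.ˌlu.ˈgep.

primary 7, secondary 2, 4, 6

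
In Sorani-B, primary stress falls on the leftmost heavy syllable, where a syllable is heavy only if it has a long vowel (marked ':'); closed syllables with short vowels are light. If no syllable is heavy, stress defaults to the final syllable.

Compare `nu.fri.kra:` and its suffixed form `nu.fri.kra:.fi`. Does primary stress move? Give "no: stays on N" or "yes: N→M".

no: stays on 3

Base `nu.fri.kra:` (3 syllables):
  Weights: 1 nu L, 2 fri L, 3 kra: H.
  Heavy syllables in the domain: 3. The leftmost is syllable 3 (kra:).
  → primary stress on syllable 3.
Suffixed `nu.fri.kra:.fi` (4 syllables):
  Weights: 1 nu L, 2 fri L, 3 kra: H, 4 fi L.
  Heavy syllables in the domain: 3. The leftmost is syllable 3 (kra:).
  → primary stress on syllable 3.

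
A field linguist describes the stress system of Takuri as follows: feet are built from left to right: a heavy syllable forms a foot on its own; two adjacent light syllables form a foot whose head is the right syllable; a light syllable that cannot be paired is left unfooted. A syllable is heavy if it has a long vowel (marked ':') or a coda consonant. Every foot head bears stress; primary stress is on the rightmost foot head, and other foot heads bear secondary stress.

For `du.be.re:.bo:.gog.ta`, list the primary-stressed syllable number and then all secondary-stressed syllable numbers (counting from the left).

Weights: 1 du L, 2 be L, 3 re: H, 4 bo: H, 5 gog H, 6 ta L.
Parse left to right (heavy = foot alone; LL = one foot; stranded L unfooted): (du.ˈbe) (ˈre:) (ˈbo:) (ˈgog) ta.
Foot heads: 2, 3, 4, 5.
Primary stress on the rightmost head = syllable 5.
Secondary stress on 2, 3, 4: du.ˌbe.ˌre:.ˌbo:.ˈgog.ta.

primary 5, secondary 2, 3, 4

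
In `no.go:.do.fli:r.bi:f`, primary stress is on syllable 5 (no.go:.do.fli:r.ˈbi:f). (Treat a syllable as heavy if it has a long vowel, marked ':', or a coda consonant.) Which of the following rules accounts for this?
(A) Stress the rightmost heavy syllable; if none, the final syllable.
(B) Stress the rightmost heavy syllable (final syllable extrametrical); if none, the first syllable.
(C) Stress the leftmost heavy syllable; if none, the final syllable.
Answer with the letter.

Rule A → syllable 5 ✓.
Rule B → syllable 4 (observed: 5).
Rule C → syllable 2 (observed: 5).

A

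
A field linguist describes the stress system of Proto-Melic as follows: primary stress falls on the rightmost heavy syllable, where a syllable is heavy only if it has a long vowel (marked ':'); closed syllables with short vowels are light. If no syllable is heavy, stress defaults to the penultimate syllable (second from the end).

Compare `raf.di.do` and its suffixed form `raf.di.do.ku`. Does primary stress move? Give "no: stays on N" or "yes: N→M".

yes: 2→3

Base `raf.di.do` (3 syllables):
  Weights: 1 raf L, 2 di L, 3 do L.
  No heavy syllable in the domain; default to the penultimate syllable (second from the end) = syllable 2.
  → primary stress on syllable 2.
Suffixed `raf.di.do.ku` (4 syllables):
  Weights: 1 raf L, 2 di L, 3 do L, 4 ku L.
  No heavy syllable in the domain; default to the penultimate syllable (second from the end) = syllable 3.
  → primary stress on syllable 3.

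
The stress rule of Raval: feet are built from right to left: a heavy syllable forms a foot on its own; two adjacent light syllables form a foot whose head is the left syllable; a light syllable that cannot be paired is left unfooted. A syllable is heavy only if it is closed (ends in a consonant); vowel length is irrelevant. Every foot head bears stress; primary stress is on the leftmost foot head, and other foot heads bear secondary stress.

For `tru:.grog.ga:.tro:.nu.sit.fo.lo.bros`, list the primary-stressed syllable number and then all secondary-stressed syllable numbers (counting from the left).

Weights: 1 tru: L, 2 grog H, 3 ga: L, 4 tro: L, 5 nu L, 6 sit H, 7 fo L, 8 lo L, 9 bros H.
Parse right to left (heavy = foot alone; LL = one foot; stranded L unfooted): tru: (ˈgrog) ga: (ˈtro:.nu) (ˈsit) (ˈfo.lo) (ˈbros).
Foot heads: 2, 4, 6, 7, 9.
Primary stress on the leftmost head = syllable 2.
Secondary stress on 4, 6, 7, 9: tru:.ˈgrog.ga:.ˌtro:.nu.ˌsit.ˌfo.lo.ˌbros.

primary 2, secondary 4, 6, 7, 9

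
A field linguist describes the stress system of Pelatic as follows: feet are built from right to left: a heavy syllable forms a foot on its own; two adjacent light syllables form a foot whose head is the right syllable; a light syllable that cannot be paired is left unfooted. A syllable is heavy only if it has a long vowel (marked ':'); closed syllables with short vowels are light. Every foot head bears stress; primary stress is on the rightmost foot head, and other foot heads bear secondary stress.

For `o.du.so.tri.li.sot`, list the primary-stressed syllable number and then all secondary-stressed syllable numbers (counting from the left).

Weights: 1 o L, 2 du L, 3 so L, 4 tri L, 5 li L, 6 sot L.
Parse right to left (heavy = foot alone; LL = one foot; stranded L unfooted): (o.ˈdu) (so.ˈtri) (li.ˈsot).
Foot heads: 2, 4, 6.
Primary stress on the rightmost head = syllable 6.
Secondary stress on 2, 4: o.ˌdu.so.ˌtri.li.ˈsot.

primary 6, secondary 2, 4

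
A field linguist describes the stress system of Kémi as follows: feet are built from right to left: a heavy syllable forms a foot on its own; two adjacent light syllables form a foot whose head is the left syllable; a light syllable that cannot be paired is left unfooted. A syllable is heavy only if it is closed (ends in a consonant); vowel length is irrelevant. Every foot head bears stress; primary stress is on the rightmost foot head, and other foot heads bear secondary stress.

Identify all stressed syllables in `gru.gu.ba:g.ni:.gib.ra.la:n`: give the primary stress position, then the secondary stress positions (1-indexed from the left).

primary 7, secondary 1, 3, 5

Weights: 1 gru L, 2 gu L, 3 ba:g H, 4 ni: L, 5 gib H, 6 ra L, 7 la:n H.
Parse right to left (heavy = foot alone; LL = one foot; stranded L unfooted): (ˈgru.gu) (ˈba:g) ni: (ˈgib) ra (ˈla:n).
Foot heads: 1, 3, 5, 7.
Primary stress on the rightmost head = syllable 7.
Secondary stress on 1, 3, 5: ˌgru.gu.ˌba:g.ni:.ˌgib.ra.ˈla:n.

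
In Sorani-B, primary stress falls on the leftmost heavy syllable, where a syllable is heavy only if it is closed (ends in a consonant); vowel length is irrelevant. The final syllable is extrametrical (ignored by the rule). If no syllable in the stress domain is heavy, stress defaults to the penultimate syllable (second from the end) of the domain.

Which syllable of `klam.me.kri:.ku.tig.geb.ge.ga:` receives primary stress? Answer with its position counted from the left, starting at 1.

The final syllable (8, ga:) is extrametrical; the stress domain is syllables 1–7.
Weights: 1 klam H, 2 me L, 3 kri: L, 4 ku L, 5 tig H, 6 geb H, 7 ge L.
Heavy syllables in the domain: 1, 5, 6. The leftmost is syllable 1 (klam).
Primary stress: syllable 1 → ˈklam.me.kri:.ku.tig.geb.ge.ga:.

1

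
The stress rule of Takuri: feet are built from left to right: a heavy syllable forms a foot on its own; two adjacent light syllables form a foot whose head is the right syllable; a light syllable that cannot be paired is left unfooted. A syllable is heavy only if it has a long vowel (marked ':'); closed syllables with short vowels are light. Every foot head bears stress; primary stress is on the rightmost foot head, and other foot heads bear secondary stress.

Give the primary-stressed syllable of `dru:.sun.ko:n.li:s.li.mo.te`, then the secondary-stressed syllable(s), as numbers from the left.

primary 6, secondary 1, 3, 4

Weights: 1 dru: H, 2 sun L, 3 ko:n H, 4 li:s H, 5 li L, 6 mo L, 7 te L.
Parse left to right (heavy = foot alone; LL = one foot; stranded L unfooted): (ˈdru:) sun (ˈko:n) (ˈli:s) (li.ˈmo) te.
Foot heads: 1, 3, 4, 6.
Primary stress on the rightmost head = syllable 6.
Secondary stress on 1, 3, 4: ˌdru:.sun.ˌko:n.ˌli:s.li.ˈmo.te.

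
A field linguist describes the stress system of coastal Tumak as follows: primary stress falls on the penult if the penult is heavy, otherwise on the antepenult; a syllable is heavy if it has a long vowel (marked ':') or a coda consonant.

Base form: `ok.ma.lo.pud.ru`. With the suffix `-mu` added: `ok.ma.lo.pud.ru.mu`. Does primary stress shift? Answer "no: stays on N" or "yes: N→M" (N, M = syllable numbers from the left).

no: stays on 4

Base `ok.ma.lo.pud.ru` (5 syllables):
  Weights: 3 lo L, 4 pud H, 5 ru L.
  The penult (syllable 4, pud) is heavy, so it takes stress.
  → primary stress on syllable 4.
Suffixed `ok.ma.lo.pud.ru.mu` (6 syllables):
  Weights: 4 pud H, 5 ru L, 6 mu L.
  The penult (syllable 5, ru) is light, so stress falls on the antepenult (syllable 4, pud).
  → primary stress on syllable 4.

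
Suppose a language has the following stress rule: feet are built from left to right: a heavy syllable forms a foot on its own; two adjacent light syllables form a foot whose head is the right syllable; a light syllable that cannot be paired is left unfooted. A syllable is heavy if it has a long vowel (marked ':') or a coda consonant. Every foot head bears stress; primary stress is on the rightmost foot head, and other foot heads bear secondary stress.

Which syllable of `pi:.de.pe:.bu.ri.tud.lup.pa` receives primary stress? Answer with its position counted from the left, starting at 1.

Weights: 1 pi: H, 2 de L, 3 pe: H, 4 bu L, 5 ri L, 6 tud H, 7 lup H, 8 pa L.
Parse left to right (heavy = foot alone; LL = one foot; stranded L unfooted): (ˈpi:) de (ˈpe:) (bu.ˈri) (ˈtud) (ˈlup) pa.
Foot heads: 1, 3, 5, 6, 7.
Primary stress on the rightmost head = syllable 7.
Primary stress: syllable 7 → pi:.de.pe:.bu.ri.tud.ˈlup.pa.

7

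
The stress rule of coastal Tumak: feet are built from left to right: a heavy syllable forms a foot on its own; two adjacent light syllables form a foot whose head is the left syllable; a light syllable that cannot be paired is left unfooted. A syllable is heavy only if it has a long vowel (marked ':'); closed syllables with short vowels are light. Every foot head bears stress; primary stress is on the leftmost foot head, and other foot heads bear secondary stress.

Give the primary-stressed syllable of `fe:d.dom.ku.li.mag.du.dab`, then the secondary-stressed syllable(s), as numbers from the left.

primary 1, secondary 2, 4, 6

Weights: 1 fe:d H, 2 dom L, 3 ku L, 4 li L, 5 mag L, 6 du L, 7 dab L.
Parse left to right (heavy = foot alone; LL = one foot; stranded L unfooted): (ˈfe:d) (ˈdom.ku) (ˈli.mag) (ˈdu.dab).
Foot heads: 1, 2, 4, 6.
Primary stress on the leftmost head = syllable 1.
Secondary stress on 2, 4, 6: ˈfe:d.ˌdom.ku.ˌli.mag.ˌdu.dab.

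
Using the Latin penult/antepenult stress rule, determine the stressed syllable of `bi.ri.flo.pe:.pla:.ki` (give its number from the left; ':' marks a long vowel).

5

Classical Latin: stress the penult if heavy (long vowel or closed), else the antepenult.
Weights: 4 pe: H, 5 pla: H, 6 ki L.
The penult (syllable 5, pla:) is heavy, so it takes stress.
Stress on syllable 5: bi.ri.flo.pe:.ˈpla:.ki.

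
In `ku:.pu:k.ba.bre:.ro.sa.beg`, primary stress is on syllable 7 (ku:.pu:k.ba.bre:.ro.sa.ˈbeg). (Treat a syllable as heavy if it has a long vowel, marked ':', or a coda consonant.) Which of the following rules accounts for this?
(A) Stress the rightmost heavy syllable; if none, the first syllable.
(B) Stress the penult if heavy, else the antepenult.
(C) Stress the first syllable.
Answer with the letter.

A

Rule A → syllable 7 ✓.
Rule B → syllable 5 (observed: 7).
Rule C → syllable 1 (observed: 7).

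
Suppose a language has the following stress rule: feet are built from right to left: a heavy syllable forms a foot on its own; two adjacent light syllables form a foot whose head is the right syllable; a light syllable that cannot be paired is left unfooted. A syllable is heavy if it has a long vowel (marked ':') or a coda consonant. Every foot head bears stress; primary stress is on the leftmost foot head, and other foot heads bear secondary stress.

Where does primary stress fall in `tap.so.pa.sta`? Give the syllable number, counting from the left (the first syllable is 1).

Weights: 1 tap H, 2 so L, 3 pa L, 4 sta L.
Parse right to left (heavy = foot alone; LL = one foot; stranded L unfooted): (ˈtap) so (pa.ˈsta).
Foot heads: 1, 4.
Primary stress on the leftmost head = syllable 1.
Primary stress: syllable 1 → ˈtap.so.pa.sta.

1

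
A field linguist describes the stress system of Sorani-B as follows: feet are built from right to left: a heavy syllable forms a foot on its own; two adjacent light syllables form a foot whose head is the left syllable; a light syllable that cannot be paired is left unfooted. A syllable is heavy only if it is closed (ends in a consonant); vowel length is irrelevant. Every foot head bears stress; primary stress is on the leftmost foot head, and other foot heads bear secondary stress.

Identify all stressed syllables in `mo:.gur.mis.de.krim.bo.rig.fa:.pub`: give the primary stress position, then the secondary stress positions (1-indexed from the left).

primary 2, secondary 3, 5, 7, 9

Weights: 1 mo: L, 2 gur H, 3 mis H, 4 de L, 5 krim H, 6 bo L, 7 rig H, 8 fa: L, 9 pub H.
Parse right to left (heavy = foot alone; LL = one foot; stranded L unfooted): mo: (ˈgur) (ˈmis) de (ˈkrim) bo (ˈrig) fa: (ˈpub).
Foot heads: 2, 3, 5, 7, 9.
Primary stress on the leftmost head = syllable 2.
Secondary stress on 3, 5, 7, 9: mo:.ˈgur.ˌmis.de.ˌkrim.bo.ˌrig.fa:.ˌpub.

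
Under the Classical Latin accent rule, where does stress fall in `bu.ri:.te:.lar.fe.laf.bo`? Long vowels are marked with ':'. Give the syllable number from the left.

6

Classical Latin: stress the penult if heavy (long vowel or closed), else the antepenult.
Weights: 5 fe L, 6 laf H, 7 bo L.
The penult (syllable 6, laf) is heavy, so it takes stress.
Stress on syllable 6: bu.ri:.te:.lar.fe.ˈlaf.bo.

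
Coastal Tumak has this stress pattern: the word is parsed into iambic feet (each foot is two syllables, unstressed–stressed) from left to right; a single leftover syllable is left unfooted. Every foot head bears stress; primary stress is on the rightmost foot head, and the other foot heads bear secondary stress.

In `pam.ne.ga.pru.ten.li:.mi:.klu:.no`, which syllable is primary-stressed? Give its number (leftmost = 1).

8

Parse left to right into iambic (σˈσ) feet: (pam.ˈne) (ga.ˈpru) (ten.ˈli:) (mi:.ˈklu:) no. Syllable 9 is left unfooted.
Foot heads (stressed positions): 2, 4, 6, 8.
End Rule Rightmost: primary stress on the rightmost head = syllable 8.
Primary stress: syllable 8 → pam.ne.ga.pru.ten.li:.mi:.ˈklu:.no.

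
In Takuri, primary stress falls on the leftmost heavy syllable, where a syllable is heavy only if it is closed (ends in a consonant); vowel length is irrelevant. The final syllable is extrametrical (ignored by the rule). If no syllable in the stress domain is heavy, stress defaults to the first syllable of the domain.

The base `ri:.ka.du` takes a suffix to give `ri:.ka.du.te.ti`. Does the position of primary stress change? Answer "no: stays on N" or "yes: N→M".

no: stays on 1

Base `ri:.ka.du` (3 syllables):
  The final syllable (3, du) is extrametrical; the stress domain is syllables 1–2.
  Weights: 1 ri: L, 2 ka L.
  No heavy syllable in the domain; default to the first syllable of the domain = syllable 1.
  → primary stress on syllable 1.
Suffixed `ri:.ka.du.te.ti` (5 syllables):
  The final syllable (5, ti) is extrametrical; the stress domain is syllables 1–4.
  Weights: 1 ri: L, 2 ka L, 3 du L, 4 te L.
  No heavy syllable in the domain; default to the first syllable of the domain = syllable 1.
  → primary stress on syllable 1.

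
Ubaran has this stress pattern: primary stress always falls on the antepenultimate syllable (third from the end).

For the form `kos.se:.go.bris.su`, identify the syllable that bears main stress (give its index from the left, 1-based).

3

The word has 5 syllables; the antepenultimate syllable (third from the end) is syllable 3 (go).
Primary stress: syllable 3 → kos.se:.ˈgo.bris.su.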